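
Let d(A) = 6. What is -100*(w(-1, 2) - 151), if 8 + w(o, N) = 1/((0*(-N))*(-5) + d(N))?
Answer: 47650/3 ≈ 15883.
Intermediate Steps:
w(o, N) = -47/6 (w(o, N) = -8 + 1/((0*(-N))*(-5) + 6) = -8 + 1/(0*(-5) + 6) = -8 + 1/(0 + 6) = -8 + 1/6 = -47/6)
-100*(w(-1, 2) - 151) = -100*(-47/6 - 151) = -100*(-953/6) = 47650/3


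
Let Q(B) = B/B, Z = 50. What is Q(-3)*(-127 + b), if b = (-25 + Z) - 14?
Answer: -116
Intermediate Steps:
b = 11 (b = (-25 + 50) - 14 = 25 - 14 = 11)
Q(B) = 1
Q(-3)*(-127 + b) = 1*(-127 + 11) = 1*(-116) = -116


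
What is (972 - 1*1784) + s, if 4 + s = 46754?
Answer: 45938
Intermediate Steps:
s = 46750 (s = -4 + 46754 = 46750)
(972 - 1*1784) + s = (972 - 1*1784) + 46750 = (972 - 1784) + 46750 = -812 + 46750 = 45938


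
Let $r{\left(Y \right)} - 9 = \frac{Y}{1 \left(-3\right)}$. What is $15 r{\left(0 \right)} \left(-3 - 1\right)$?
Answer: $-540$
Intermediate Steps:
$r{\left(Y \right)} = 9 - \frac{Y}{3}$ ($r{\left(Y \right)} = 9 + \frac{Y}{1 \left(-3\right)} = 9 + \frac{Y}{-3} = 9 + Y \left(- \frac{1}{3}\right) = 9 - \frac{Y}{3}$)
$15 r{\left(0 \right)} \left(-3 - 1\right) = 15 \left(9 - 0\right) \left(-3 - 1\right) = 15 \left(9 + 0\right) \left(-4\right) = 15 \cdot 9 \left(-4\right) = 135 \left(-4\right) = -540$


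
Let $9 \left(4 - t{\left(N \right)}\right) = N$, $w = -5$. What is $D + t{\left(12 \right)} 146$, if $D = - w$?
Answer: $\frac{1183}{3} \approx 394.33$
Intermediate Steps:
$t{\left(N \right)} = 4 - \frac{N}{9}$
$D = 5$ ($D = \left(-1\right) \left(-5\right) = 5$)
$D + t{\left(12 \right)} 146 = 5 + \left(4 - \frac{4}{3}\right) 146 = 5 + \frac{8}{3} \cdot 146 = 5 + \frac{1168}{3} = \frac{1183}{3}$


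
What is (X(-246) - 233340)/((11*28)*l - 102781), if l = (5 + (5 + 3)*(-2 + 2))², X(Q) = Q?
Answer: 233586/95081 ≈ 2.4567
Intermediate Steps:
l = 25 (l = (5 + 8*0)² = (5 + 0)² = 5² = 25)
(X(-246) - 233340)/((11*28)*l - 102781) = (-246 - 233340)/((11*28)*25 - 102781) = -233586/(308*25 - 102781) = -233586/(7700 - 102781) = -233586/(-95081) = -233586*(-1/95081) = 233586/95081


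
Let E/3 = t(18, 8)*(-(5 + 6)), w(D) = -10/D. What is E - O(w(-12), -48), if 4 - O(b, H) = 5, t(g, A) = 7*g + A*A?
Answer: -6269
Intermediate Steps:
t(g, A) = A² + 7*g (t(g, A) = 7*g + A² = A² + 7*g)
O(b, H) = -1 (O(b, H) = 4 - 1*5 = 4 - 5 = -1)
E = -6270 (E = 3*((8² + 7*18)*(-(5 + 6))) = 3*((64 + 126)*(-1*11)) = 3*(190*(-11)) = 3*(-2090) = -6270)
E - O(w(-12), -48) = -6270 - 1*(-1) = -6270 + 1 = -6269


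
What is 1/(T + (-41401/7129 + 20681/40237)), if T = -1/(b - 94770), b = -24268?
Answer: -34145999470774/180749058375571 ≈ -0.18891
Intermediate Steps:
T = 1/119038 (T = -1/(-24268 - 94770) = -1/(-119038) = -1*(-1/119038) = 1/119038 ≈ 8.4007e-6)
1/(T + (-41401/7129 + 20681/40237)) = 1/(1/119038 + (-41401/7129 + 20681/40237)) = 1/(1/119038 - 1518417188/286849573) = 1/(-180749058375571/34145999470774) = -34145999470774/180749058375571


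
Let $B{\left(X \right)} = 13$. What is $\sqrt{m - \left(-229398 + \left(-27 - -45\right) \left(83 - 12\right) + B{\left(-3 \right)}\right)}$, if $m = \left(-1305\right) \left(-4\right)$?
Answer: $\sqrt{233327} \approx 483.04$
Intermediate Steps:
$m = 5220$
$\sqrt{m - \left(-229398 + \left(-27 - -45\right) \left(83 - 12\right) + B{\left(-3 \right)}\right)} = \sqrt{5220 + \left(229398 - \left(13 + \left(-27 - -45\right) \left(83 - 12\right)\right)\right)} = \sqrt{5220 + \left(229398 - \left(13 + \left(-27 + 45\right) 71\right)\right)} = \sqrt{5220 + \left(229398 - \left(13 + 18 \cdot 71\right)\right)} = \sqrt{5220 + \left(229398 - \left(13 + 1278\right)\right)} = \sqrt{5220 + \left(229398 - 1291\right)} = \sqrt{5220 + 228107} = \sqrt{233327}$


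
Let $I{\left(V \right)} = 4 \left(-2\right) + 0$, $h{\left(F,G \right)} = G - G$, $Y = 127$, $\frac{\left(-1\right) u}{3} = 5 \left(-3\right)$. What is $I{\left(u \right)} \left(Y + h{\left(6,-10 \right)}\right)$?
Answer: $-1016$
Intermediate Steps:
$u = 45$ ($u = - 3 \cdot 5 \left(-3\right) = \left(-3\right) \left(-15\right) = 45$)
$h{\left(F,G \right)} = 0$
$I{\left(V \right)} = -8$ ($I{\left(V \right)} = -8 + 0 = -8$)
$I{\left(u \right)} \left(Y + h{\left(6,-10 \right)}\right) = - 8 \left(127 + 0\right) = \left(-8\right) 127 = -1016$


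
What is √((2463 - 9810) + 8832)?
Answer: 3*√165 ≈ 38.536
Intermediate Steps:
√((2463 - 9810) + 8832) = √(-7347 + 8832) = √1485 = 3*√165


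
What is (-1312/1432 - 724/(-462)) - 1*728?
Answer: -30075158/41349 ≈ -727.35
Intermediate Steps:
(-1312/1432 - 724/(-462)) - 1*728 = (-1312*1/1432 - 724*(-1/462)) - 728 = (-164/179 + 362/231) - 728 = 26914/41349 - 728 = -30075158/41349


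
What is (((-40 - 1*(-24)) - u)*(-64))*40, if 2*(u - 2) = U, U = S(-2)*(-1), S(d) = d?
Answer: 48640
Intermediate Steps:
U = 2 (U = -2*(-1) = 2)
u = 3 (u = 2 + (½)*2 = 2 + 1 = 3)
(((-40 - 1*(-24)) - u)*(-64))*40 = (((-40 - 1*(-24)) - 1*3)*(-64))*40 = (((-40 + 24) - 3)*(-64))*40 = ((-16 - 3)*(-64))*40 = -19*(-64)*40 = 1216*40 = 48640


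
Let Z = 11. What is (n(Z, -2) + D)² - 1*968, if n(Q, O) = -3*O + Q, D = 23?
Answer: 632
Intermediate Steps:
n(Q, O) = Q - 3*O
(n(Z, -2) + D)² - 1*968 = ((11 - 3*(-2)) + 23)² - 1*968 = ((11 + 6) + 23)² - 968 = (17 + 23)² - 968 = 40² - 968 = 1600 - 968 = 632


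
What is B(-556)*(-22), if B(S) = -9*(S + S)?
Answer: -220176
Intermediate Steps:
B(S) = -18*S
B(-556)*(-22) = -18*(-556)*(-22) = 10008*(-22) = -220176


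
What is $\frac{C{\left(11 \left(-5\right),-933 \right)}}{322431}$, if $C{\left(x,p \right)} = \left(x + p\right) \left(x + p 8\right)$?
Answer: $\frac{7428772}{322431} \approx 23.04$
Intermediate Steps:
$C{\left(x,p \right)} = \left(p + x\right) \left(x + 8 p\right)$
$\frac{C{\left(11 \left(-5\right),-933 \right)}}{322431} = \frac{\left(11 \left(-5\right)\right)^{2} + 8 \left(-933\right)^{2} + 9 \left(-933\right) 11 \left(-5\right)}{322431} = \left(\left(-55\right)^{2} + 8 \cdot 870489 + 9 \left(-933\right) \left(-55\right)\right) \frac{1}{322431} = \left(3025 + 6963912 + 461835\right) \frac{1}{322431} = 7428772 \cdot \frac{1}{322431} = \frac{7428772}{322431}$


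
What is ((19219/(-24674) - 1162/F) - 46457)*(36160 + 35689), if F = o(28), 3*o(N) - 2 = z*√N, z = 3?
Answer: -1275814536557822/382447 - 375698421*√7/62 ≈ -3.3520e+9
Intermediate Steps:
o(N) = ⅔ + √N (o(N) = ⅔ + (3*√N)/3 = ⅔ + √N)
F = ⅔ + 2*√7 (F = ⅔ + √28 = ⅔ + 2*√7 ≈ 5.9582)
((19219/(-24674) - 1162/F) - 46457)*(36160 + 35689) = ((19219/(-24674) - 1162/(⅔ + 2*√7)) - 46457)*(36160 + 35689) = ((19219*(-1/24674) - 1162/(⅔ + 2*√7)) - 46457)*71849 = ((-19219/24674 - 1162/(⅔ + 2*√7)) - 46457)*71849 = (-1146299237/24674 - 1162/(⅔ + 2*√7))*71849 = -82360453879213/24674 - 83488538/(⅔ + 2*√7)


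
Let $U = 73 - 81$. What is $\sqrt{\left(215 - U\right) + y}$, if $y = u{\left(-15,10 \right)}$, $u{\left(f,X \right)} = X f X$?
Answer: $i \sqrt{1277} \approx 35.735 i$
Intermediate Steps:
$U = -8$ ($U = 73 - 81 = -8$)
$u{\left(f,X \right)} = f X^{2}$
$y = -1500$ ($y = - 15 \cdot 10^{2} = \left(-15\right) 100 = -1500$)
$\sqrt{\left(215 - U\right) + y} = \sqrt{\left(215 - -8\right) - 1500} = \sqrt{\left(215 + 8\right) - 1500} = \sqrt{223 - 1500} = \sqrt{-1277} = i \sqrt{1277}$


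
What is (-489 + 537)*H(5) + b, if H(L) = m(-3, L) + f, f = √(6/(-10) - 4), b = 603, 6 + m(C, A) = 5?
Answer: 555 + 48*I*√115/5 ≈ 555.0 + 102.95*I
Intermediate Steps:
m(C, A) = -1 (m(C, A) = -6 + 5 = -1)
f = I*√115/5 (f = √(6*(-⅒) - 4) = √(-⅗ - 4) = √(-23/5) = I*√115/5 ≈ 2.1448*I)
H(L) = -1 + I*√115/5
(-489 + 537)*H(5) + b = (-489 + 537)*(-1 + I*√115/5) + 603 = 48*(-1 + I*√115/5) + 603 = (-48 + 48*I*√115/5) + 603 = 555 + 48*I*√115/5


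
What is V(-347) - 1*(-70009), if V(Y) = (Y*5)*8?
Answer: 56129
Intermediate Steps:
V(Y) = 40*Y (V(Y) = (5*Y)*8 = 40*Y)
V(-347) - 1*(-70009) = 40*(-347) - 1*(-70009) = -13880 + 70009 = 56129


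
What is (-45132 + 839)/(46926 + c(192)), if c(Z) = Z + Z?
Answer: -44293/47310 ≈ -0.93623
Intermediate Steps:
c(Z) = 2*Z
(-45132 + 839)/(46926 + c(192)) = (-45132 + 839)/(46926 + 2*192) = -44293/(46926 + 384) = -44293/47310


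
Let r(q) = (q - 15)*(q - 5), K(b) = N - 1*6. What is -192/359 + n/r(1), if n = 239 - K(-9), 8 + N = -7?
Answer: 20647/5026 ≈ 4.1080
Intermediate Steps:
N = -15 (N = -8 - 7 = -15)
K(b) = -21 (K(b) = -15 - 1*6 = -15 - 6 = -21)
r(q) = (-15 + q)*(-5 + q)
n = 260 (n = 239 - 1*(-21) = 239 + 21 = 260)
-192/359 + n/r(1) = -192/359 + 260/(75 + 1² - 20*1) = -192*1/359 + 260/(75 + 1 - 20) = -192/359 + 260/56 = -192/359 + 260*(1/56) = -192/359 + 65/14 = 20647/5026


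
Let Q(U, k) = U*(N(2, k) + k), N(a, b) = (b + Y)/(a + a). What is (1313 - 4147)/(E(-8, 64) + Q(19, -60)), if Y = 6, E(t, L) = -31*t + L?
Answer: 5668/2169 ≈ 2.6132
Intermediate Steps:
E(t, L) = L - 31*t
N(a, b) = (6 + b)/(2*a) (N(a, b) = (b + 6)/(a + a) = (6 + b)/((2*a)) = (6 + b)*(1/(2*a)) = (6 + b)/(2*a))
Q(U, k) = U*(3/2 + 5*k/4) (Q(U, k) = U*((1/2)*(6 + k)/2 + k) = U*((1/2)*(1/2)*(6 + k) + k) = U*((3/2 + k/4) + k) = U*(3/2 + 5*k/4))
(1313 - 4147)/(E(-8, 64) + Q(19, -60)) = (1313 - 4147)/((64 - 31*(-8)) + (1/4)*19*(6 + 5*(-60))) = -2834/((64 + 248) + (1/4)*19*(6 - 300)) = -2834/(312 + (1/4)*19*(-294)) = -2834/(312 - 2793/2) = -2834/(-2169/2) = -2834*(-2/2169) = 5668/2169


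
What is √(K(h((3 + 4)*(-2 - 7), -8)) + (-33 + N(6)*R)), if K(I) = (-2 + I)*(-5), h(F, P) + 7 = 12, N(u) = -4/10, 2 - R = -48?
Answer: 2*I*√17 ≈ 8.2462*I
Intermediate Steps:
R = 50 (R = 2 - 1*(-48) = 2 + 48 = 50)
N(u) = -⅖ (N(u) = -4*⅒ = -⅖)
h(F, P) = 5 (h(F, P) = -7 + 12 = 5)
K(I) = 10 - 5*I
√(K(h((3 + 4)*(-2 - 7), -8)) + (-33 + N(6)*R)) = √((10 - 5*5) + (-33 - ⅖*50)) = √((10 - 25) + (-33 - 20)) = √(-15 - 53) = √(-68) = 2*I*√17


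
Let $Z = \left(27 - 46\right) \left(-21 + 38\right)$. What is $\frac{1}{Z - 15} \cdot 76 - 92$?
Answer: $- \frac{15586}{169} \approx -92.225$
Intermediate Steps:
$Z = -323$ ($Z = \left(-19\right) 17 = -323$)
$\frac{1}{Z - 15} \cdot 76 - 92 = \frac{1}{-323 - 15} \cdot 76 - 92 = \frac{1}{-338} \cdot 76 - 92 = \left(- \frac{1}{338}\right) 76 - 92 = - \frac{38}{169} - 92 = - \frac{15586}{169}$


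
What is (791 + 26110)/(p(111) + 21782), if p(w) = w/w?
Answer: 8967/7261 ≈ 1.2350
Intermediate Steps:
p(w) = 1
(791 + 26110)/(p(111) + 21782) = (791 + 26110)/(1 + 21782) = 26901/21783 = 26901*(1/21783) = 8967/7261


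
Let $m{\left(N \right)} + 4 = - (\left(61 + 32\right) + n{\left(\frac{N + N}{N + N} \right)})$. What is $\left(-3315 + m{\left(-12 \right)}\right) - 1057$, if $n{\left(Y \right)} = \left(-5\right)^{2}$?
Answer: $-4494$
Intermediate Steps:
$n{\left(Y \right)} = 25$
$m{\left(N \right)} = -122$ ($m{\left(N \right)} = -4 - \left(\left(61 + 32\right) + 25\right) = -4 - \left(93 + 25\right) = -4 - 118 = -122$)
$\left(-3315 + m{\left(-12 \right)}\right) - 1057 = \left(-3315 - 122\right) - 1057 = -3437 - 1057 = -4494$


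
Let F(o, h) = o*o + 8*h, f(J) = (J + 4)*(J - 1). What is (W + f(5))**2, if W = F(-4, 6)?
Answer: 10000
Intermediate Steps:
f(J) = (-1 + J)*(4 + J) (f(J) = (4 + J)*(-1 + J) = (-1 + J)*(4 + J))
F(o, h) = o**2 + 8*h
W = 64 (W = (-4)**2 + 8*6 = 16 + 48 = 64)
(W + f(5))**2 = (64 + (-4 + 5**2 + 3*5))**2 = (64 + (-4 + 25 + 15))**2 = (64 + 36)**2 = 100**2 = 10000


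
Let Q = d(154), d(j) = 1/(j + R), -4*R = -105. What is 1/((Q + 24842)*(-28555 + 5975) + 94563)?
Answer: -721/404364141957 ≈ -1.7830e-9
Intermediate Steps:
R = 105/4 (R = -¼*(-105) = 105/4 ≈ 26.250)
d(j) = 1/(105/4 + j) (d(j) = 1/(j + 105/4) = 1/(105/4 + j))
Q = 4/721 (Q = 4/(105 + 4*154) = 4/(105 + 616) = 4/721 ≈ 0.0055479)
1/((Q + 24842)*(-28555 + 5975) + 94563) = 1/((4/721 + 24842)*(-28555 + 5975) + 94563) = 1/((17911086/721)*(-22580) + 94563) = 1/(-404432321880/721 + 94563) = 1/(-404364141957/721) = -721/404364141957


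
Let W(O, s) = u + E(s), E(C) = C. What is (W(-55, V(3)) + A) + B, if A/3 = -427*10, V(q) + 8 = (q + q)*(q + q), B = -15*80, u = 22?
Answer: -13960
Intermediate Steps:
B = -1200
V(q) = -8 + 4*q² (V(q) = -8 + (q + q)*(q + q) = -8 + (2*q)*(2*q) = -8 + 4*q²)
W(O, s) = 22 + s
A = -12810 (A = 3*(-427*10) = 3*(-4270) = -12810)
(W(-55, V(3)) + A) + B = ((22 + (-8 + 4*3²)) - 12810) - 1200 = ((22 + (-8 + 4*9)) - 12810) - 1200 = ((22 + (-8 + 36)) - 12810) - 1200 = ((22 + 28) - 12810) - 1200 = (50 - 12810) - 1200 = -12760 - 1200 = -13960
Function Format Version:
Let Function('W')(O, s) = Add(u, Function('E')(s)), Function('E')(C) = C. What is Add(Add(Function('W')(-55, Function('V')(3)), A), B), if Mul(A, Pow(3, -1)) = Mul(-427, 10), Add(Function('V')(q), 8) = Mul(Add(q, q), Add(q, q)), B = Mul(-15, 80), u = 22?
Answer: -13960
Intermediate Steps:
B = -1200
Function('V')(q) = Add(-8, Mul(4, Pow(q, 2))) (Function('V')(q) = Add(-8, Mul(Add(q, q), Add(q, q))) = Add(-8, Mul(Mul(2, q), Mul(2, q))) = Add(-8, Mul(4, Pow(q, 2))))
Function('W')(O, s) = Add(22, s)
A = -12810 (A = Mul(3, Mul(-427, 10)) = Mul(3, -4270) = -12810)
Add(Add(Function('W')(-55, Function('V')(3)), A), B) = Add(Add(Add(22, Add(-8, Mul(4, Pow(3, 2)))), -12810), -1200) = Add(Add(Add(22, Add(-8, Mul(4, 9))), -12810), -1200) = Add(Add(Add(22, Add(-8, 36)), -12810), -1200) = Add(Add(Add(22, 28), -12810), -1200) = Add(Add(50, -12810), -1200) = Add(-12760, -1200) = -13960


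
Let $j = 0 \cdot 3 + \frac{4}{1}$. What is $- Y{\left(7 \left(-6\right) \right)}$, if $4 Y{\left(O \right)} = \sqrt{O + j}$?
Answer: $- \frac{i \sqrt{38}}{4} \approx - 1.5411 i$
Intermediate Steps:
$j = 4$ ($j = 0 + 4 \cdot 1 = 0 + 4 = 4$)
$Y{\left(O \right)} = \frac{\sqrt{4 + O}}{4}$ ($Y{\left(O \right)} = \frac{\sqrt{O + 4}}{4} = \frac{\sqrt{4 + O}}{4}$)
$- Y{\left(7 \left(-6\right) \right)} = - \frac{\sqrt{4 + 7 \left(-6\right)}}{4} = - \frac{\sqrt{4 - 42}}{4} = - \frac{\sqrt{-38}}{4} = - \frac{i \sqrt{38}}{4}$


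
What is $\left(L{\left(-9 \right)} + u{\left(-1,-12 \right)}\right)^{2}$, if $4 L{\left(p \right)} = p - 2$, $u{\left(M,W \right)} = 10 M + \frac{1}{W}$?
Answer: $\frac{5929}{36} \approx 164.69$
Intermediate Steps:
$u{\left(M,W \right)} = \frac{1}{W} + 10 M$
$L{\left(p \right)} = - \frac{1}{2} + \frac{p}{4}$ ($L{\left(p \right)} = \frac{p - 2}{4} = \frac{-2 + p}{4} = - \frac{1}{2} + \frac{p}{4}$)
$\left(L{\left(-9 \right)} + u{\left(-1,-12 \right)}\right)^{2} = \left(\left(- \frac{1}{2} + \frac{1}{4} \left(-9\right)\right) + \left(\frac{1}{-12} + 10 \left(-1\right)\right)\right)^{2} = \left(\left(- \frac{1}{2} - \frac{9}{4}\right) - \frac{121}{12}\right)^{2} = \left(- \frac{11}{4} - \frac{121}{12}\right)^{2} = \left(- \frac{77}{6}\right)^{2} = \frac{5929}{36}$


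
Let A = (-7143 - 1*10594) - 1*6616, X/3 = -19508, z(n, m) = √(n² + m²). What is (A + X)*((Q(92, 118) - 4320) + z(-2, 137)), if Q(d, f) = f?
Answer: 348249154 - 82877*√18773 ≈ 3.3689e+8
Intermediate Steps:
z(n, m) = √(m² + n²)
X = -58524 (X = 3*(-19508) = -58524)
A = -24353 (A = (-7143 - 10594) - 6616 = -17737 - 6616 = -24353)
(A + X)*((Q(92, 118) - 4320) + z(-2, 137)) = (-24353 - 58524)*((118 - 4320) + √(137² + (-2)²)) = -82877*(-4202 + √(18769 + 4)) = -82877*(-4202 + √18773) = 348249154 - 82877*√18773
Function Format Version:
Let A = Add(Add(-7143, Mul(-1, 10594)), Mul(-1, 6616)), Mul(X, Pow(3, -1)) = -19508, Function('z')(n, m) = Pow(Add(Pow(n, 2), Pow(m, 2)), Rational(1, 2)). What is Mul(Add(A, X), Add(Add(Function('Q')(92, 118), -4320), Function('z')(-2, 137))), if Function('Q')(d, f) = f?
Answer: Add(348249154, Mul(-82877, Pow(18773, Rational(1, 2)))) ≈ 3.3689e+8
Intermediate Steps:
Function('z')(n, m) = Pow(Add(Pow(m, 2), Pow(n, 2)), Rational(1, 2))
X = -58524 (X = Mul(3, -19508) = -58524)
A = -24353 (A = Add(Add(-7143, -10594), -6616) = Add(-17737, -6616) = -24353)
Mul(Add(A, X), Add(Add(Function('Q')(92, 118), -4320), Function('z')(-2, 137))) = Mul(Add(-24353, -58524), Add(Add(118, -4320), Pow(Add(Pow(137, 2), Pow(-2, 2)), Rational(1, 2)))) = Mul(-82877, Add(-4202, Pow(Add(18769, 4), Rational(1, 2)))) = Mul(-82877, Add(-4202, Pow(18773, Rational(1, 2)))) = Add(348249154, Mul(-82877, Pow(18773, Rational(1, 2))))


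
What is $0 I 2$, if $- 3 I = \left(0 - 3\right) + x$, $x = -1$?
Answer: $0$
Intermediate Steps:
$I = \frac{4}{3}$ ($I = - \frac{\left(0 - 3\right) - 1}{3} = - \frac{-3 - 1}{3} = \left(- \frac{1}{3}\right) \left(-4\right) = \frac{4}{3} \approx 1.3333$)
$0 I 2 = 0 \cdot \frac{4}{3} \cdot 2 = 0 \cdot 2 = 0$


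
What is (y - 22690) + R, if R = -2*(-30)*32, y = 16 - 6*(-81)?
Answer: -20268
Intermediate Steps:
y = 502 (y = 16 + 486 = 502)
R = 1920 (R = 60*32 = 1920)
(y - 22690) + R = (502 - 22690) + 1920 = -22188 + 1920 = -20268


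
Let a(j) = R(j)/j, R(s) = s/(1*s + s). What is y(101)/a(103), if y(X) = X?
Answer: 20806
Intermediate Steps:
R(s) = ½ (R(s) = s/(s + s) = s/((2*s)) = s*(1/(2*s)) = ½)
a(j) = 1/(2*j)
y(101)/a(103) = 101/(((½)/103)) = 101/(((½)*(1/103))) = 101/(1/206) = 101*206 = 20806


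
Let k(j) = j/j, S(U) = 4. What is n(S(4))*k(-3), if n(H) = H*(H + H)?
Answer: 32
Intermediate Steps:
k(j) = 1
n(H) = 2*H**2 (n(H) = H*(2*H) = 2*H**2)
n(S(4))*k(-3) = (2*4**2)*1 = (2*16)*1 = 32*1 = 32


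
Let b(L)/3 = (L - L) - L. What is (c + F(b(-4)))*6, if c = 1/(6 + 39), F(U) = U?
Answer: 1082/15 ≈ 72.133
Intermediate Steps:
b(L) = -3*L (b(L) = 3*((L - L) - L) = 3*(0 - L) = 3*(-L) = -3*L)
c = 1/45 ≈ 0.022222
(c + F(b(-4)))*6 = (1/45 - 3*(-4))*6 = (1/45 + 12)*6 = (541/45)*6 = 1082/15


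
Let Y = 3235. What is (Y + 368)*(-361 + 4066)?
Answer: 13349115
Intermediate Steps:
(Y + 368)*(-361 + 4066) = (3235 + 368)*(-361 + 4066) = 3603*3705 = 13349115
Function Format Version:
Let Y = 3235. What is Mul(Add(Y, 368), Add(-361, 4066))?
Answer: 13349115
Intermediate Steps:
Mul(Add(Y, 368), Add(-361, 4066)) = Mul(Add(3235, 368), Add(-361, 4066)) = Mul(3603, 3705) = 13349115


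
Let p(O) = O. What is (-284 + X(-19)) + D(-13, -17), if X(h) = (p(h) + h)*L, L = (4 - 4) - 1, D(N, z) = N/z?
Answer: -4169/17 ≈ -245.24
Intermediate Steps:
L = -1 (L = 0 - 1 = -1)
X(h) = -2*h (X(h) = (h + h)*(-1) = (2*h)*(-1) = -2*h)
(-284 + X(-19)) + D(-13, -17) = (-284 - 2*(-19)) - 13/(-17) = (-284 + 38) - 13*(-1/17) = -246 + 13/17 = -4169/17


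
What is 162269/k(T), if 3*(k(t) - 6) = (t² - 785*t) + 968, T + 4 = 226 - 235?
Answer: 486807/11360 ≈ 42.853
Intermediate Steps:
T = -13 (T = -4 + (226 - 235) = -4 - 9 = -13)
k(t) = 986/3 - 785*t/3 + t²/3 (k(t) = 6 + ((t² - 785*t) + 968)/3 = 6 + (968 + t² - 785*t)/3 = 6 + (968/3 - 785*t/3 + t²/3) = 986/3 - 785*t/3 + t²/3)
162269/k(T) = 162269/(986/3 - 785/3*(-13) + (⅓)*(-13)²) = 162269/(986/3 + 10205/3 + (⅓)*169) = 162269/(986/3 + 10205/3 + 169/3) = 162269/(11360/3) = 162269*(3/11360) = 486807/11360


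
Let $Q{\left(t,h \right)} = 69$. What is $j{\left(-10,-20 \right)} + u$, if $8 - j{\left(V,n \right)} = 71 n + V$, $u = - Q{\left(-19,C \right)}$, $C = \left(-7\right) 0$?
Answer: $1369$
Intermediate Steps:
$C = 0$
$u = -69$ ($u = \left(-1\right) 69 = -69$)
$j{\left(V,n \right)} = 8 - V - 71 n$ ($j{\left(V,n \right)} = 8 - \left(71 n + V\right) = 8 - \left(V + 71 n\right) = 8 - V - 71 n$)
$j{\left(-10,-20 \right)} + u = \left(8 - -10 - -1420\right) - 69 = \left(8 + 10 + 1420\right) - 69 = 1438 - 69 = 1369$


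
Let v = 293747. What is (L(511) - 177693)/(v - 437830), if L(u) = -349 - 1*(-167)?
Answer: 177875/144083 ≈ 1.2345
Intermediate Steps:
L(u) = -182 (L(u) = -349 + 167 = -182)
(L(511) - 177693)/(v - 437830) = (-182 - 177693)/(293747 - 437830) = -177875/(-144083) = -177875*(-1/144083) = 177875/144083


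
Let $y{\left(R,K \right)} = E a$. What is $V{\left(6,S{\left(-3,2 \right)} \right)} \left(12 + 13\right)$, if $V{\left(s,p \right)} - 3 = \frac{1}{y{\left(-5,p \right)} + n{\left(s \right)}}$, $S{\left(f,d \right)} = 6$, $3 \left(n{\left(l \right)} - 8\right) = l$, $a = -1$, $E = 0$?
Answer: $\frac{155}{2} \approx 77.5$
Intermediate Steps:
$n{\left(l \right)} = 8 + \frac{l}{3}$
$y{\left(R,K \right)} = 0$ ($y{\left(R,K \right)} = 0 \left(-1\right) = 0$)
$V{\left(s,p \right)} = 3 + \frac{1}{8 + \frac{s}{3}}$ ($V{\left(s,p \right)} = 3 + \frac{1}{0 + \left(8 + \frac{s}{3}\right)} = 3 + \frac{1}{8 + \frac{s}{3}}$)
$V{\left(6,S{\left(-3,2 \right)} \right)} \left(12 + 13\right) = \frac{3 \left(25 + 6\right)}{24 + 6} \left(12 + 13\right) = 3 \cdot \frac{1}{30} \cdot 31 \cdot 25 = \frac{31}{10} \cdot 25 = \frac{155}{2}$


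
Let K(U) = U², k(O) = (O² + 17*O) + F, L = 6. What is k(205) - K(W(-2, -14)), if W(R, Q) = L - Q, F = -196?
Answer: 44914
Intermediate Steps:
W(R, Q) = 6 - Q
k(O) = -196 + O² + 17*O (k(O) = (O² + 17*O) - 196 = -196 + O² + 17*O)
k(205) - K(W(-2, -14)) = (-196 + 205² + 17*205) - (6 - 1*(-14))² = (-196 + 42025 + 3485) - (6 + 14)² = 45314 - 1*20² = 45314 - 1*400 = 45314 - 400 = 44914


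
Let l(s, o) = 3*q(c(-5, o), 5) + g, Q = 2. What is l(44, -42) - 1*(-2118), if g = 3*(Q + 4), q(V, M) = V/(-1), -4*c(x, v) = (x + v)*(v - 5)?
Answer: 15171/4 ≈ 3792.8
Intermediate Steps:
c(x, v) = -(-5 + v)*(v + x)/4 (c(x, v) = -(x + v)*(v - 5)/4 = -(v + x)*(-5 + v)/4 = -(-5 + v)*(v + x)/4)
q(V, M) = -V (q(V, M) = V*(-1) = -V)
g = 18 (g = 3*(2 + 4) = 3*6 = 18)
l(s, o) = 147/4 - 15*o/2 + 3*o²/4 (l(s, o) = 3*(-(-o²/4 + 5*o/4 + (5/4)*(-5) - ¼*o*(-5))) + 18 = 3*(-(-o²/4 + 5*o/4 - 25/4 + 5*o/4)) + 18 = 3*(-(-25/4 - o²/4 + 5*o/2)) + 18 = 3*(25/4 - 5*o/2 + o²/4) + 18 = (75/4 - 15*o/2 + 3*o²/4) + 18 = 147/4 - 15*o/2 + 3*o²/4)
l(44, -42) - 1*(-2118) = (147/4 - 15/2*(-42) + (¾)*(-42)²) - 1*(-2118) = (147/4 + 315 + (¾)*1764) + 2118 = (147/4 + 315 + 1323) + 2118 = 6699/4 + 2118 = 15171/4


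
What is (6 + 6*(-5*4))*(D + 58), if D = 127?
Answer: -21090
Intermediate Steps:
(6 + 6*(-5*4))*(D + 58) = (6 + 6*(-5*4))*(127 + 58) = (6 + 6*(-20))*185 = (6 - 120)*185 = -114*185 = -21090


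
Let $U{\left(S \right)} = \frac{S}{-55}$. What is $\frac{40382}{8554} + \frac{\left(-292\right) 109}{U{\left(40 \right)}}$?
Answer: $\frac{374393361}{8554} \approx 43768.0$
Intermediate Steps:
$U{\left(S \right)} = - \frac{S}{55}$ ($U{\left(S \right)} = S \left(- \frac{1}{55}\right) = - \frac{S}{55}$)
$\frac{40382}{8554} + \frac{\left(-292\right) 109}{U{\left(40 \right)}} = \frac{40382}{8554} + \frac{\left(-292\right) 109}{\left(- \frac{1}{55}\right) 40} = 40382 \cdot \frac{1}{8554} - \frac{31828}{- \frac{8}{11}} = \frac{20191}{4277} - - \frac{87527}{2} = \frac{20191}{4277} + \frac{87527}{2} = \frac{374393361}{8554}$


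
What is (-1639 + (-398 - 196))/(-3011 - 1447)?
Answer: 2233/4458 ≈ 0.50090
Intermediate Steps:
(-1639 + (-398 - 196))/(-3011 - 1447) = (-1639 - 594)/(-4458) = -2233*(-1/4458) = 2233/4458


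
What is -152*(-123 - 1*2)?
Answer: 19000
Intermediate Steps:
-152*(-123 - 1*2) = -152*(-123 - 2) = -152*(-125) = 19000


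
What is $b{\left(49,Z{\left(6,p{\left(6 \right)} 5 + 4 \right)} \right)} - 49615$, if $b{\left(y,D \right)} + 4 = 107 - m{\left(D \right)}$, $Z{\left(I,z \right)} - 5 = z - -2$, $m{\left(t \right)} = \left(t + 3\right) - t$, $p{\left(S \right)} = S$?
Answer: $-49515$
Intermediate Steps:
$m{\left(t \right)} = 3$ ($m{\left(t \right)} = \left(3 + t\right) - t = 3$)
$Z{\left(I,z \right)} = 7 + z$ ($Z{\left(I,z \right)} = 5 + \left(z - -2\right) = 5 + \left(z + 2\right) = 5 + \left(2 + z\right) = 7 + z$)
$b{\left(y,D \right)} = 100$ ($b{\left(y,D \right)} = -4 + \left(107 - 3\right) = -4 + 104 = 100$)
$b{\left(49,Z{\left(6,p{\left(6 \right)} 5 + 4 \right)} \right)} - 49615 = 100 - 49615 = -49515$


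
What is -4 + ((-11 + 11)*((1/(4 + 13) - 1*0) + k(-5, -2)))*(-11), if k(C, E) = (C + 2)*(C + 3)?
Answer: -4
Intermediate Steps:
k(C, E) = (2 + C)*(3 + C)
-4 + ((-11 + 11)*((1/(4 + 13) - 1*0) + k(-5, -2)))*(-11) = -4 + ((-11 + 11)*((1/(4 + 13) - 1*0) + (6 + (-5)² + 5*(-5))))*(-11) = -4 + (0*((1/17 + 0) + (6 + 25 - 25)))*(-11) = -4 + (0*((1/17 + 0) + 6))*(-11) = -4 + (0*(1/17 + 6))*(-11) = -4 + (0*(103/17))*(-11) = -4 + 0*(-11) = -4 + 0 = -4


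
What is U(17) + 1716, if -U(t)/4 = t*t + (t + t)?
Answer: 424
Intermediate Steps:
U(t) = -8*t - 4*t² (U(t) = -4*(t*t + (t + t)) = -4*(t² + 2*t) = -8*t - 4*t²)
U(17) + 1716 = -4*17*(2 + 17) + 1716 = -4*17*19 + 1716 = -1292 + 1716 = 424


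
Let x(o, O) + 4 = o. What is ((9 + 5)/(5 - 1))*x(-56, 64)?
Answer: -210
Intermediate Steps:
x(o, O) = -4 + o
((9 + 5)/(5 - 1))*x(-56, 64) = ((9 + 5)/(5 - 1))*(-4 - 56) = (14/4)*(-60) = (14*(¼))*(-60) = (7/2)*(-60) = -210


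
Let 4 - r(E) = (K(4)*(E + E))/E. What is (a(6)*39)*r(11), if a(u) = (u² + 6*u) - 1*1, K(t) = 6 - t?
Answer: 0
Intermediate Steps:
a(u) = -1 + u² + 6*u (a(u) = (u² + 6*u) - 1 = -1 + u² + 6*u)
r(E) = 0 (r(E) = 4 - (6 - 1*4)*(E + E)/E = 4 - (6 - 4)*(2*E)/E = 4 - 2*(2*E)/E = 4 - 4*E/E = 4 - 1*4 = 4 - 4 = 0)
(a(6)*39)*r(11) = ((-1 + 6² + 6*6)*39)*0 = ((-1 + 36 + 36)*39)*0 = (71*39)*0 = 2769*0 = 0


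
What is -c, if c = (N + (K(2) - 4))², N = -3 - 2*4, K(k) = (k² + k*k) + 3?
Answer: -16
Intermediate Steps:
K(k) = 3 + 2*k² (K(k) = (k² + k²) + 3 = 2*k² + 3 = 3 + 2*k²)
N = -11 (N = -3 - 8 = -11)
c = 16 (c = (-11 + ((3 + 2*2²) - 4))² = (-11 + ((3 + 2*4) - 4))² = (-11 + ((3 + 8) - 4))² = (-11 + (11 - 4))² = (-11 + 7)² = (-4)² = 16)
-c = -1*16 = -16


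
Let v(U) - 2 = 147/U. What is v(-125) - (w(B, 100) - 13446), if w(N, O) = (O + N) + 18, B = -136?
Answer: 1683103/125 ≈ 13465.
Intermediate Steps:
v(U) = 2 + 147/U
w(N, O) = 18 + N + O (w(N, O) = (N + O) + 18 = 18 + N + O)
v(-125) - (w(B, 100) - 13446) = (2 + 147/(-125)) - ((18 - 136 + 100) - 13446) = (2 + 147*(-1/125)) - (-18 - 13446) = (2 - 147/125) - 1*(-13464) = 103/125 + 13464 = 1683103/125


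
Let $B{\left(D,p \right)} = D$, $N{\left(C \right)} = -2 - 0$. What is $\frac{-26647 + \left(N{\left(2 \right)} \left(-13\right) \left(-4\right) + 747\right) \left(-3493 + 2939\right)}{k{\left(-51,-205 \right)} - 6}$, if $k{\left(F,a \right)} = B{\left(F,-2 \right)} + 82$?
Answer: $- \frac{382869}{25} \approx -15315.0$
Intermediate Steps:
$N{\left(C \right)} = -2$ ($N{\left(C \right)} = -2 + 0 = -2$)
$k{\left(F,a \right)} = 82 + F$ ($k{\left(F,a \right)} = F + 82 = 82 + F$)
$\frac{-26647 + \left(N{\left(2 \right)} \left(-13\right) \left(-4\right) + 747\right) \left(-3493 + 2939\right)}{k{\left(-51,-205 \right)} - 6} = \frac{-26647 + \left(\left(-2\right) \left(-13\right) \left(-4\right) + 747\right) \left(-3493 + 2939\right)}{\left(82 - 51\right) - 6} = \frac{-26647 + \left(26 \left(-4\right) + 747\right) \left(-554\right)}{31 - 6} = \frac{-26647 + \left(-104 + 747\right) \left(-554\right)}{25} = \left(-26647 + 643 \left(-554\right)\right) \frac{1}{25} = \left(-26647 - 356222\right) \frac{1}{25} = \left(-382869\right) \frac{1}{25} = - \frac{382869}{25}$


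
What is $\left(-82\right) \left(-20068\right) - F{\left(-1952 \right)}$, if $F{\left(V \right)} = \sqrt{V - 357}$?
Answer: $1645576 - i \sqrt{2309} \approx 1.6456 \cdot 10^{6} - 48.052 i$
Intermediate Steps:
$F{\left(V \right)} = \sqrt{-357 + V}$
$\left(-82\right) \left(-20068\right) - F{\left(-1952 \right)} = \left(-82\right) \left(-20068\right) - \sqrt{-357 - 1952} = 1645576 - \sqrt{-2309} = 1645576 - i \sqrt{2309}$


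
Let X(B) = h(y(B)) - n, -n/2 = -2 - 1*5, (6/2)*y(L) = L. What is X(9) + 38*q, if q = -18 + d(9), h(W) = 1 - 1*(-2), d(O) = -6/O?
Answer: -2161/3 ≈ -720.33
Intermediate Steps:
y(L) = L/3
h(W) = 3 (h(W) = 1 + 2 = 3)
n = 14 (n = -2*(-2 - 1*5) = -2*(-2 - 5) = -2*(-7) = 14)
X(B) = -11 (X(B) = 3 - 1*14 = 3 - 14 = -11)
q = -56/3 (q = -18 - 6/9 = -18 - 6*⅑ = -18 - ⅔ = -56/3 ≈ -18.667)
X(9) + 38*q = -11 + 38*(-56/3) = -11 - 2128/3 = -2161/3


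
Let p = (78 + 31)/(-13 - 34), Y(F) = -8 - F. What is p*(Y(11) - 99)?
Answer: 12862/47 ≈ 273.66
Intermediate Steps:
p = -109/47 (p = 109/(-47) = 109*(-1/47) = -109/47 ≈ -2.3191)
p*(Y(11) - 99) = -109*((-8 - 1*11) - 99)/47 = -109*((-8 - 11) - 99)/47 = -109*(-19 - 99)/47 = -109/47*(-118) = 12862/47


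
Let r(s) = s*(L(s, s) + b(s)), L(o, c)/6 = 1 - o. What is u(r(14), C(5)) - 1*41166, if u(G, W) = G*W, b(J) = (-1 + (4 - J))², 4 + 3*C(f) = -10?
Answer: -131926/3 ≈ -43975.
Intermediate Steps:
C(f) = -14/3 (C(f) = -4/3 + (⅓)*(-10) = -4/3 - 10/3 = -14/3)
L(o, c) = 6 - 6*o (L(o, c) = 6*(1 - o) = 6 - 6*o)
b(J) = (3 - J)²
r(s) = s*(6 + (-3 + s)² - 6*s) (r(s) = s*((6 - 6*s) + (-3 + s)²) = s*(6 + (-3 + s)² - 6*s))
u(r(14), C(5)) - 1*41166 = (14*(15 + 14² - 12*14))*(-14/3) - 1*41166 = (14*(15 + 196 - 168))*(-14/3) - 41166 = (14*43)*(-14/3) - 41166 = 602*(-14/3) - 41166 = -8428/3 - 41166 = -131926/3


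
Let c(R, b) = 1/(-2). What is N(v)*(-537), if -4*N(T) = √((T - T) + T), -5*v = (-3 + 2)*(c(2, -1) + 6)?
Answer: 537*√110/40 ≈ 140.80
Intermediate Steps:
c(R, b) = -½
v = 11/10 (v = -(-3 + 2)*(-½ + 6)/5 = -(-1)*11/(5*2) = -⅕*(-11/2) = 11/10 ≈ 1.1000)
N(T) = -√T/4 (N(T) = -√((T - T) + T)/4 = -√(0 + T)/4 = -√T/4)
N(v)*(-537) = -√110/40*(-537) = 537*√110/40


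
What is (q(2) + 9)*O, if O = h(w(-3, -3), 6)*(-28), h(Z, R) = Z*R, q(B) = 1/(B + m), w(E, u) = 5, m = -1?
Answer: -8400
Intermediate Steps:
q(B) = 1/(-1 + B) (q(B) = 1/(B - 1) = 1/(-1 + B))
h(Z, R) = R*Z
O = -840 (O = (6*5)*(-28) = 30*(-28) = -840)
(q(2) + 9)*O = (1/(-1 + 2) + 9)*(-840) = (1/1 + 9)*(-840) = (1 + 9)*(-840) = 10*(-840) = -8400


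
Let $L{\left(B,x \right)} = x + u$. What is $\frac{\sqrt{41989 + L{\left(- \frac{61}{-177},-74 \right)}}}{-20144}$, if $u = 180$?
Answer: $- \frac{\sqrt{42095}}{20144} \approx -0.010185$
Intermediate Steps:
$L{\left(B,x \right)} = 180 + x$ ($L{\left(B,x \right)} = x + 180 = 180 + x$)
$\frac{\sqrt{41989 + L{\left(- \frac{61}{-177},-74 \right)}}}{-20144} = \frac{\sqrt{41989 + \left(180 - 74\right)}}{-20144} = \sqrt{41989 + 106} \left(- \frac{1}{20144}\right) = \sqrt{42095} \left(- \frac{1}{20144}\right) = - \frac{\sqrt{42095}}{20144}$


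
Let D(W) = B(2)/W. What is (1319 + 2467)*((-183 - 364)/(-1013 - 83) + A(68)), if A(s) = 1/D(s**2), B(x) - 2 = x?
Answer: 2399421039/548 ≈ 4.3785e+6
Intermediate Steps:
B(x) = 2 + x
D(W) = 4/W (D(W) = (2 + 2)/W = 4/W)
A(s) = s**2/4 (A(s) = 1/(4/(s**2)) = 1/(4/s**2) = s**2/4)
(1319 + 2467)*((-183 - 364)/(-1013 - 83) + A(68)) = (1319 + 2467)*((-183 - 364)/(-1013 - 83) + (1/4)*68**2) = 3786*(-547/(-1096) + (1/4)*4624) = 3786*(-547*(-1/1096) + 1156) = 3786*(547/1096 + 1156) = 3786*(1267523/1096) = 2399421039/548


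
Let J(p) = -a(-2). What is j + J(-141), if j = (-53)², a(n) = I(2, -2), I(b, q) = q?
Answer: 2811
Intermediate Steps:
a(n) = -2
j = 2809
J(p) = 2 (J(p) = -1*(-2) = 2)
j + J(-141) = 2809 + 2 = 2811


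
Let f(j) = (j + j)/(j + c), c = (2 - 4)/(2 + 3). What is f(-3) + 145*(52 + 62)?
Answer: 281040/17 ≈ 16532.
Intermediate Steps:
c = -⅖ (c = -2/5 = -2*⅕ = -⅖ ≈ -0.40000)
f(j) = 2*j/(-⅖ + j) (f(j) = (j + j)/(j - ⅖) = (2*j)/(-⅖ + j) = 2*j/(-⅖ + j))
f(-3) + 145*(52 + 62) = 10*(-3)/(-2 + 5*(-3)) + 145*(52 + 62) = 10*(-3)/(-2 - 15) + 145*114 = 10*(-3)/(-17) + 16530 = 10*(-3)*(-1/17) + 16530 = 30/17 + 16530 = 281040/17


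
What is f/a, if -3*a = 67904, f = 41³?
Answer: -206763/67904 ≈ -3.0449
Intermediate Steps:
f = 68921
a = -67904/3 (a = -⅓*67904 = -67904/3 ≈ -22635.)
f/a = 68921/(-67904/3) = 68921*(-3/67904) = -206763/67904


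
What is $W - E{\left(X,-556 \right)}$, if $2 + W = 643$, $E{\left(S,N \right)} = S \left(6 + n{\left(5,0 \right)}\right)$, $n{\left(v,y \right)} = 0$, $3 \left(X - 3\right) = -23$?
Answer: $669$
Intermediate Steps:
$X = - \frac{14}{3}$ ($X = 3 + \frac{1}{3} \left(-23\right) = 3 - \frac{23}{3} = - \frac{14}{3} \approx -4.6667$)
$E{\left(S,N \right)} = 6 S$ ($E{\left(S,N \right)} = S \left(6 + 0\right) = S 6 = 6 S$)
$W = 641$ ($W = -2 + 643 = 641$)
$W - E{\left(X,-556 \right)} = 641 - 6 \left(- \frac{14}{3}\right) = 641 - -28 = 641 + 28 = 669$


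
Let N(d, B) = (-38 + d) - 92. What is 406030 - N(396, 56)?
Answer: 405764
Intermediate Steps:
N(d, B) = -130 + d
406030 - N(396, 56) = 406030 - (-130 + 396) = 406030 - 1*266 = 406030 - 266 = 405764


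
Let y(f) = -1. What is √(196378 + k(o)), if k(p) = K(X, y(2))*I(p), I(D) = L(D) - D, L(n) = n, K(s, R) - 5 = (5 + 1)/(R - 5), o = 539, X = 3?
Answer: 13*√1162 ≈ 443.15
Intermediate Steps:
K(s, R) = 5 + 6/(-5 + R) (K(s, R) = 5 + (5 + 1)/(R - 5) = 5 + 6/(-5 + R))
I(D) = 0 (I(D) = D - D = 0)
k(p) = 0 (k(p) = ((-19 + 5*(-1))/(-5 - 1))*0 = ((-19 - 5)/(-6))*0 = -⅙*(-24)*0 = 4*0 = 0)
√(196378 + k(o)) = √(196378 + 0) = √196378 = 13*√1162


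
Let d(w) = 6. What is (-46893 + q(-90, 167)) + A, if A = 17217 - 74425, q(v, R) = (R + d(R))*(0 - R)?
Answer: -132992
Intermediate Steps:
q(v, R) = -R*(6 + R) (q(v, R) = (R + 6)*(0 - R) = (6 + R)*(-R) = -R*(6 + R))
A = -57208
(-46893 + q(-90, 167)) + A = (-46893 - 1*167*(6 + 167)) - 57208 = (-46893 - 1*167*173) - 57208 = (-46893 - 28891) - 57208 = -75784 - 57208 = -132992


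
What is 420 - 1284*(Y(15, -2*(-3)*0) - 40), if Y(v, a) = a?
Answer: 51780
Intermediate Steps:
420 - 1284*(Y(15, -2*(-3)*0) - 40) = 420 - 1284*(-2*(-3)*0 - 40) = 420 - 1284*(6*0 - 40) = 420 - 1284*(0 - 40) = 420 - 1284*(-40) = 420 + 51360 = 51780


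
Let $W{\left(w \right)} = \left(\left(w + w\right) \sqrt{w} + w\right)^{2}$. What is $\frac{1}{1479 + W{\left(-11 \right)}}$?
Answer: $- \frac{i}{484 \sqrt{11} + 3724 i} \approx -0.00022645 - 9.7613 \cdot 10^{-5} i$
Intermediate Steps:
$W{\left(w \right)} = \left(w + 2 w^{\frac{3}{2}}\right)^{2}$ ($W{\left(w \right)} = \left(2 w \sqrt{w} + w\right)^{2} = \left(2 w^{\frac{3}{2}} + w\right)^{2} = \left(w + 2 w^{\frac{3}{2}}\right)^{2}$)
$\frac{1}{1479 + W{\left(-11 \right)}} = \frac{1}{1479 + \left(-11 + 2 \left(-11\right)^{\frac{3}{2}}\right)^{2}} = \frac{1}{1479 + \left(-11 + 2 \left(- 11 i \sqrt{11}\right)\right)^{2}} = \frac{1}{1479 + \left(-11 - 22 i \sqrt{11}\right)^{2}}$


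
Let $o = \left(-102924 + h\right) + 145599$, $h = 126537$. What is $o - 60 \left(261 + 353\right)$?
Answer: $132372$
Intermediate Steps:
$o = 169212$ ($o = \left(-102924 + 126537\right) + 145599 = 23613 + 145599 = 169212$)
$o - 60 \left(261 + 353\right) = 169212 - 60 \left(261 + 353\right) = 169212 - 36840 = 132372$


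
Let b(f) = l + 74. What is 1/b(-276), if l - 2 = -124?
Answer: -1/48 ≈ -0.020833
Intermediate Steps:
l = -122 (l = 2 - 124 = -122)
b(f) = -48 (b(f) = -122 + 74 = -48)
1/b(-276) = 1/(-48) = -1/48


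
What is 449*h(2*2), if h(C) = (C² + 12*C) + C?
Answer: 30532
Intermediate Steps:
h(C) = C² + 13*C
449*h(2*2) = 449*((2*2)*(13 + 2*2)) = 449*(4*(13 + 4)) = 449*(4*17) = 449*68 = 30532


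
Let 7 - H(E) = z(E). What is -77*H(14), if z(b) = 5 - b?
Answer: -1232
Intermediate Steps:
H(E) = 2 + E (H(E) = 7 - (5 - E) = 7 + (-5 + E) = 2 + E)
-77*H(14) = -77*(2 + 14) = -77*16 = -1232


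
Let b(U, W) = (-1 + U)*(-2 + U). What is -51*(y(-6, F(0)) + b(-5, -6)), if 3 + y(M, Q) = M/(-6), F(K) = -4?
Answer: -2040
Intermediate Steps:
y(M, Q) = -3 - M/6 (y(M, Q) = -3 + M/(-6) = -3 + M*(-⅙) = -3 - M/6)
-51*(y(-6, F(0)) + b(-5, -6)) = -51*((-3 - ⅙*(-6)) + (2 + (-5)² - 3*(-5))) = -51*((-3 + 1) + (2 + 25 + 15)) = -51*(-2 + 42) = -51*40 = -2040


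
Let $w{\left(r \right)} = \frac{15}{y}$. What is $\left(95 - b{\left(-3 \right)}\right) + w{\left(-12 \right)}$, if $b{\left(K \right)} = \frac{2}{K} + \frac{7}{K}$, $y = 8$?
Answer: $\frac{799}{8} \approx 99.875$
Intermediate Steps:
$b{\left(K \right)} = \frac{9}{K}$
$w{\left(r \right)} = \frac{15}{8}$
$\left(95 - b{\left(-3 \right)}\right) + w{\left(-12 \right)} = \left(95 - \frac{9}{-3}\right) + \frac{15}{8} = \left(95 - 9 \left(- \frac{1}{3}\right)\right) + \frac{15}{8} = \left(95 - -3\right) + \frac{15}{8} = \left(95 + 3\right) + \frac{15}{8} = 98 + \frac{15}{8} = \frac{799}{8}$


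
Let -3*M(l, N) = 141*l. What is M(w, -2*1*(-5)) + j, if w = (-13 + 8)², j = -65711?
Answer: -66886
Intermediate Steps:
w = 25 (w = (-5)² = 25)
M(l, N) = -47*l
M(w, -2*1*(-5)) + j = -47*25 - 65711 = -1175 - 65711 = -66886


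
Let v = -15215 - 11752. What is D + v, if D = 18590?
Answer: -8377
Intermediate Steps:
v = -26967
D + v = 18590 - 26967 = -8377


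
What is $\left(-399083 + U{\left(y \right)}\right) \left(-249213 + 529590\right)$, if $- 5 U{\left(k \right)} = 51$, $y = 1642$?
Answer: $- \frac{559482770682}{5} \approx -1.119 \cdot 10^{11}$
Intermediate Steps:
$U{\left(k \right)} = - \frac{51}{5}$ ($U{\left(k \right)} = \left(- \frac{1}{5}\right) 51 = - \frac{51}{5}$)
$\left(-399083 + U{\left(y \right)}\right) \left(-249213 + 529590\right) = \left(-399083 - \frac{51}{5}\right) \left(-249213 + 529590\right) = \left(- \frac{1995466}{5}\right) 280377 = - \frac{559482770682}{5}$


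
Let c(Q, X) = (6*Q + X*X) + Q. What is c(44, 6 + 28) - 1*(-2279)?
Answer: 3743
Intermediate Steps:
c(Q, X) = X² + 7*Q (c(Q, X) = (6*Q + X²) + Q = (X² + 6*Q) + Q = X² + 7*Q)
c(44, 6 + 28) - 1*(-2279) = ((6 + 28)² + 7*44) - 1*(-2279) = (34² + 308) + 2279 = (1156 + 308) + 2279 = 1464 + 2279 = 3743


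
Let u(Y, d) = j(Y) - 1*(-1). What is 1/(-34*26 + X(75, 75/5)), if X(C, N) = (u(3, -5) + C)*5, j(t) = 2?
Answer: -1/494 ≈ -0.0020243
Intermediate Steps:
u(Y, d) = 3 (u(Y, d) = 2 - 1*(-1) = 2 + 1 = 3)
X(C, N) = 15 + 5*C (X(C, N) = (3 + C)*5 = 15 + 5*C)
1/(-34*26 + X(75, 75/5)) = 1/(-34*26 + (15 + 5*75)) = 1/(-884 + (15 + 375)) = 1/(-884 + 390) = 1/(-494) = -1/494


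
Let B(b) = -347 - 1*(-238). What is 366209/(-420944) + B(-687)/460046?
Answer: -84259434255/96826801712 ≈ -0.87021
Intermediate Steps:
B(b) = -109 (B(b) = -347 + 238 = -109)
366209/(-420944) + B(-687)/460046 = 366209/(-420944) - 109/460046 = 366209*(-1/420944) - 109*1/460046 = -366209/420944 - 109/460046 = -84259434255/96826801712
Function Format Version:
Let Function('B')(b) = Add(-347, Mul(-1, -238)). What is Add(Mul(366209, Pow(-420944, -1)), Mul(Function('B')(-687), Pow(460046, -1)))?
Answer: Rational(-84259434255, 96826801712) ≈ -0.87021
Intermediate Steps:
Function('B')(b) = -109 (Function('B')(b) = Add(-347, 238) = -109)
Add(Mul(366209, Pow(-420944, -1)), Mul(Function('B')(-687), Pow(460046, -1))) = Add(Mul(366209, Pow(-420944, -1)), Mul(-109, Pow(460046, -1))) = Add(Mul(366209, Rational(-1, 420944)), Mul(-109, Rational(1, 460046))) = Add(Rational(-366209, 420944), Rational(-109, 460046)) = Rational(-84259434255, 96826801712)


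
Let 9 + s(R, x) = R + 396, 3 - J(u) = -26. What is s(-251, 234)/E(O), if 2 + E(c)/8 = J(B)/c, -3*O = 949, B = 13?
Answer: -16133/1985 ≈ -8.1275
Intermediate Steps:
J(u) = 29 (J(u) = 3 - 1*(-26) = 3 + 26 = 29)
O = -949/3 (O = -⅓*949 = -949/3 ≈ -316.33)
s(R, x) = 387 + R (s(R, x) = -9 + (R + 396) = -9 + (396 + R) = 387 + R)
E(c) = -16 + 232/c (E(c) = -16 + 8*(29/c) = -16 + 232/c)
s(-251, 234)/E(O) = (387 - 251)/(-16 + 232/(-949/3)) = 136/(-16 + 232*(-3/949)) = 136/(-16 - 696/949) = 136/(-15880/949) = 136*(-949/15880) = -16133/1985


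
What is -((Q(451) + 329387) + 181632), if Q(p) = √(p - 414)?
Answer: -511019 - √37 ≈ -5.1103e+5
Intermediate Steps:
Q(p) = √(-414 + p)
-((Q(451) + 329387) + 181632) = -((√(-414 + 451) + 329387) + 181632) = -((√37 + 329387) + 181632) = -((329387 + √37) + 181632) = -(511019 + √37) = -511019 - √37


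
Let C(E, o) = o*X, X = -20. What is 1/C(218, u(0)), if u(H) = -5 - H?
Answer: 1/100 ≈ 0.010000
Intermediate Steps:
C(E, o) = -20*o (C(E, o) = o*(-20) = -20*o)
1/C(218, u(0)) = 1/(-20*(-5 - 1*0)) = 1/(-20*(-5 + 0)) = 1/(-20*(-5)) = 1/100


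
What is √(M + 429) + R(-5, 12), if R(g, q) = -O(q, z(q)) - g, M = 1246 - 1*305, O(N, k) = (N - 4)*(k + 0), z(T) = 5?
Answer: -35 + √1370 ≈ 2.0135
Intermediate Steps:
O(N, k) = k*(-4 + N) (O(N, k) = (-4 + N)*k = k*(-4 + N))
M = 941 (M = 1246 - 305 = 941)
R(g, q) = 20 - g - 5*q (R(g, q) = -5*(-4 + q) - g = -(-20 + 5*q) - g = (20 - 5*q) - g = 20 - g - 5*q)
√(M + 429) + R(-5, 12) = √(941 + 429) + (20 - 1*(-5) - 5*12) = √1370 + (20 + 5 - 60) = √1370 - 35 = -35 + √1370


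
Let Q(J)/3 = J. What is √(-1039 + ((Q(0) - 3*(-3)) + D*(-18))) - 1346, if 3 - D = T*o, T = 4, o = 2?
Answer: -1346 + 2*I*√235 ≈ -1346.0 + 30.659*I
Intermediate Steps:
Q(J) = 3*J
D = -5 (D = 3 - 4*2 = 3 - 1*8 = 3 - 8 = -5)
√(-1039 + ((Q(0) - 3*(-3)) + D*(-18))) - 1346 = √(-1039 + ((3*0 - 3*(-3)) - 5*(-18))) - 1346 = √(-1039 + ((0 + 9) + 90)) - 1346 = √(-1039 + (9 + 90)) - 1346 = √(-1039 + 99) - 1346 = √(-940) - 1346 = 2*I*√235 - 1346 = -1346 + 2*I*√235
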